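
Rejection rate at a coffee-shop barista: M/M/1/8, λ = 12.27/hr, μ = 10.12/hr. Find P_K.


ρ = λ/μ = 12.27/10.12 = 1.2125
P_K = (1−ρ)ρ^K/(1−ρ^(K+1)) = (-0.2125·4.669952)/(1 − 5.662086)
= -0.992134/-4.662086 = 0.212809

Final: 0.212809


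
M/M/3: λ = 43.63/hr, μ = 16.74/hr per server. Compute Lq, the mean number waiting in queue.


a = λ/μ = 2.6063; ρ = a/3 = 0.8688
P₀ = 0.033910
Lq = P₀·a^c·ρ / (c!·(1−ρ)²) = 0.033910·17.70473·0.8688/(6·0.01722)
= 5.04846

Final: 5.04846


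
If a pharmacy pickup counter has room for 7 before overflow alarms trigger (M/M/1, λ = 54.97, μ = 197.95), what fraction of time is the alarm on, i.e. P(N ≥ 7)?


ρ = 54.97/197.95 = 0.2777
P(N ≥ n) = ρ^n = 0.2777^7 = 0.0001273

Final: 0.0001273


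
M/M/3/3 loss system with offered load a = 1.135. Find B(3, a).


B(c,a) = (a^c/c!) / Σ_{k=0}^{c} a^k/k!
a^3/3! = 0.243689
Σ terms (k=0..3): 1.00000 + 1.13500 + 0.64411 + 0.24369 = 3.022802
B = 0.243689/3.022802 = 0.080617

Final: 0.080617


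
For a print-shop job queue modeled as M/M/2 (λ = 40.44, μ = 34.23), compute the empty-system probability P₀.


a = λ/μ = 40.44/34.23 = 1.1814; ρ = a/c = 0.5907
Σ_{k=0}^{1} a^k/k! (terms k=0..1) = 1.00000 + 1.18142 = 2.18142
Tail: a^2/(2!(1−ρ)) = 1.39575/(2·0.4093) = 1.70509
P₀ = 1/(2.18142 + 1.70509) = 1/3.88651 = 0.257300

Final: 0.257300


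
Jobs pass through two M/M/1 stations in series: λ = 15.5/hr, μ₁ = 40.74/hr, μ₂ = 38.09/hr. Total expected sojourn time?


Each node sees arrival rate λ = 15.5/hr (tandem ⇒ throughput preserved).
W₁ = 1/(μ₁−λ) = 1/(40.74−15.5) = 0.03962 hr
W₂ = 1/(μ₂−λ) = 1/(38.09−15.5) = 0.04427 hr
W_total = W₁ + W₂ = 0.03962 + 0.04427 = 0.08389 hr

Final: 0.08389 hr


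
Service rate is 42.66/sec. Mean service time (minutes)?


Mean service time = 1/μ = 1/42.66 second = 0.02344 second
In minutes: 0.02344 × 0.0166667 = 0.0003907 min

Final: 0.0003907 min


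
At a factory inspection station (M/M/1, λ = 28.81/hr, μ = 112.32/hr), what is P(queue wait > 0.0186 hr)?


ρ = 28.81/112.32 = 0.2565
P(Wq > t) = ρ·e^{−(μ−λ)t} = 0.2565·e^{−1.5533}
= 0.2565·0.211552 = 0.054263

Final: 0.054263


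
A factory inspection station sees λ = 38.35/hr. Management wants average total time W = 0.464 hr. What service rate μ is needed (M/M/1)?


W = 1/(μ−λ) ⇒ μ − λ = 1/W = 1/0.464 = 2.1552
μ = λ + 1/W = 38.35 + 2.1552 = 40.5052 per hr

Final: 40.5052 /hr


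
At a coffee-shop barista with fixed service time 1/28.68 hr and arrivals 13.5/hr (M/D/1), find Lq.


ρ = 13.5/28.68 = 0.4707
M/D/1: Lq = ρ²/(2(1−ρ)) = 0.2216/(2·0.5293) = 0.20931

Final: 0.20931


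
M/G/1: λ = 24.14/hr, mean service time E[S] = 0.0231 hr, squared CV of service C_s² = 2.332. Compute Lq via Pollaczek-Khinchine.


ρ = λ·E[S] = 24.14·0.0231 = 0.5576
Lq = ρ²(1+C_s²)/(2(1−ρ)) = 0.3110·(1+2.332)/(2·0.4424)
= 0.3110·3.3320/0.8847 = 1.17109

Final: 1.17109


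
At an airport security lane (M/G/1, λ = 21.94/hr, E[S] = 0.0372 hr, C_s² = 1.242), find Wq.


ρ = λ·E[S] = 21.94·0.0372 = 0.8162
E[S²] = E[S]²(1+C_s²) = 0.0372²·(1+1.242) = 0.003103
Wq = λ·E[S²]/(2(1−ρ)) = 21.94·0.003103/(2·0.1838) = 0.18514 hr

Final: 0.18514 hr


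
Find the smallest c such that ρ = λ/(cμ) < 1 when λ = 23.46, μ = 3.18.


Stability requires cμ > λ ⇔ c > λ/μ.
λ/μ = 23.46/3.18 = 7.3774
Minimum integer c = ⌊7.3774⌋ + 1 = 8
Check: 8·3.18 = 25.44 > 23.46, while 7·3.18 = 22.26 ≤ 23.46

Final: 8 servers


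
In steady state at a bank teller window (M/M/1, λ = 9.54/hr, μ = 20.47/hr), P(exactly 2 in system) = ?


ρ = 9.54/20.47 = 0.4660
P_n = (1−ρ)·ρ^n = (1 − 0.4660)·0.4660^2 = 0.5340·0.217201 = 0.115975

Final: 0.115975


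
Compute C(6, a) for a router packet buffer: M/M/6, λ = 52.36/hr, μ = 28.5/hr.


a = λ/μ = 1.8372; ρ = a/6 = 0.3062
P₀ = 0.159124 (from M/M/c formula)
C(c,a) = [a^c/(c!(1−ρ))]·P₀ = [38.45286/(720·0.6938)]·0.159124
= 0.07698·0.159124 = 0.012249

Final: 0.012249


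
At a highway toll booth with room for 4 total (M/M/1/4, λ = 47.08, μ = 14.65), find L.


ρ = 47.08/14.65 = 3.2137
L = ρ[1 − (K+1)ρ^K + Kρ^(K+1)] / [(1−ρ)(1−ρ^(K+1))]
Numerator: 3.2137·(1 − 5·106.658462 + 4·342.763167) = 2695.483800
Denominator: (-2.2137)·(-341.763167) = 756.544677
L = 2695.483800/756.544677 = 3.5629

Final: 3.5629


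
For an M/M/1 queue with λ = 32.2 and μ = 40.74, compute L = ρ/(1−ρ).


ρ = λ/μ = 32.2/40.74 = 0.7904
L = ρ/(1−ρ) = 0.7904/(1 − 0.7904) = 0.7904/0.2096 = 3.7705

Final: 3.7705


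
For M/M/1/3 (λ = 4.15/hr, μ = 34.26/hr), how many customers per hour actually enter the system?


ρ = 0.1211; P_K = (1−ρ)ρ^3/(1−ρ^4) = 0.001562
λ_eff = λ(1 − P_K) = 4.15·(1 − 0.001562) = 4.15·0.998438 = 4.1435 /hr

Final: 4.1435 /hr


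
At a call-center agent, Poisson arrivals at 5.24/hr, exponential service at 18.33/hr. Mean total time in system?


W = 1/(μ−λ) = 1/(18.33 − 5.24) = 1/13.09 = 0.07639 hr

Final: 0.07639 hr


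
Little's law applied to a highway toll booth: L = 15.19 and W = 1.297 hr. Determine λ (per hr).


λ = L/W = 15.19/1.297 = 11.7116 /hr

Final: 11.7116 /hr


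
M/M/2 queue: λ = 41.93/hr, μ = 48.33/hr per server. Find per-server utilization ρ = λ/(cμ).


ρ = λ/(cμ) = 41.93/(2·48.33) = 41.93/96.66 = 0.4338

Final: 0.4338


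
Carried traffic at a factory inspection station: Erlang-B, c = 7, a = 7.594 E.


B(7,7.594) = 0.284763 (Erlang-B)
Carried load = a(1 − B) = 7.594·(1 − 0.284763) = 7.594·0.715237 = 5.4315 E

Final: 5.4315 Erlangs


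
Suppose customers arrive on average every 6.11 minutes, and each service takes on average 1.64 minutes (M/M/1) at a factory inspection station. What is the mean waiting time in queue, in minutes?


λ = 60/6.11 = 9.8200 /hr
μ = 60/1.64 = 36.5854 /hr
ρ = λ/μ = 9.8200/36.5854 = 0.2684
Wq = ρ/(μ−λ) = 0.2684/(36.5854−9.8200) = 0.01003 hr
In minutes: 0.01003·60 = 0.6017 min

Final: 0.6017 min


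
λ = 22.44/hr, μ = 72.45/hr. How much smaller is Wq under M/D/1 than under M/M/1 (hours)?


ρ = 22.44/72.45 = 0.3097
Wq(M/M/1) = ρ/(μ−λ) = 0.3097/50.01 = 0.006193 hr
Wq(M/D/1) = ρ/(2(μ−λ)) = 0.003097 hr
Savings = 0.006193 − 0.003097 = 0.003097 hr

Final: 0.003097 hr


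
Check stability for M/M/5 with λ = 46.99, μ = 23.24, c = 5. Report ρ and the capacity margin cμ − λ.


Total capacity cμ = 5·23.24 = 116.20/hr
ρ = λ/(cμ) = 46.99/116.20 = 0.4044
Stable ⇔ ρ < 1: YES
Spare capacity = cμ − λ = 116.20 − 46.99 = 69.21/hr

Final: ρ = 0.4044; stable; margin = 69.21/hr


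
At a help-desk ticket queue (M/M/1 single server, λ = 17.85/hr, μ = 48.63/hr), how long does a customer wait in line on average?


ρ = 17.85/48.63 = 0.3671
Wq = ρ/(μ−λ) = 0.3671/(48.63 − 17.85) = 0.3671/30.78 = 0.01193 hr

Final: 0.01193 hr


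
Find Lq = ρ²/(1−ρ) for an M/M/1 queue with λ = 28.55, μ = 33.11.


ρ = 28.55/33.11 = 0.8623
Lq = ρ²/(1−ρ) = 0.7435/0.1377 = 5.3987

Final: 5.3987


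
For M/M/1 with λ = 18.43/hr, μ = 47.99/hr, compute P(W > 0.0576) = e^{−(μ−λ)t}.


W ~ Exponential(μ−λ) for M/M/1.
μ − λ = 47.99 − 18.43 = 29.5600
P(W > t) = e^{−(μ−λ)t} = e^{−1.7027} = 0.182199

Final: 0.182199


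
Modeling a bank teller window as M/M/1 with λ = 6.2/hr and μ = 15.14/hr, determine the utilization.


ρ = λ/μ = 6.2/15.14 = 0.4095

Final: 0.4095


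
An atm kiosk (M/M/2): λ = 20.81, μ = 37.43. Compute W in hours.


a = 0.5560; ρ = 0.2780; P₀ = 0.564963
Lq = P₀·a^c·ρ/(c!(1−ρ)²) = 0.04656
Wq = Lq/λ = 0.04656/20.81 = 0.002237 hr
W = Wq + 1/μ = 0.002237 + 0.02672 = 0.02895 hr

Final: 0.02895 hr


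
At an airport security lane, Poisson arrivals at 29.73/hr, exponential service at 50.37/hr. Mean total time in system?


W = 1/(μ−λ) = 1/(50.37 − 29.73) = 1/20.64 = 0.04845 hr

Final: 0.04845 hr


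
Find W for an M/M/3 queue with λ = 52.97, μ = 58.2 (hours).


a = 0.9101; ρ = 0.3034; P₀ = 0.399252
Lq = P₀·a^c·ρ/(c!(1−ρ)²) = 0.03136
Wq = Lq/λ = 0.03136/52.97 = 0.0005921 hr
W = Wq + 1/μ = 0.0005921 + 0.01718 = 0.01777 hr

Final: 0.01777 hr


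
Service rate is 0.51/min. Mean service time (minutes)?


Mean service time = 1/μ = 1/0.51 minute = 1.96078 minute
In minutes: 1.96078 × 1 = 1.9608 min

Final: 1.9608 min


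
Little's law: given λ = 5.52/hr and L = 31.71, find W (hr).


W = L/λ = 31.71/5.52 = 5.7446 hr

Final: 5.7446 hr


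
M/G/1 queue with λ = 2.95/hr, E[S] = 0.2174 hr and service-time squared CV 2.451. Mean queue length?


ρ = λ·E[S] = 2.95·0.2174 = 0.6413
Lq = ρ²(1+C_s²)/(2(1−ρ)) = 0.4113·(1+2.451)/(2·0.3587)
= 0.4113·3.4510/0.7173 = 1.97871

Final: 1.97871


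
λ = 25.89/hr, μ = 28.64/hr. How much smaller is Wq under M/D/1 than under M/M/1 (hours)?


ρ = 25.89/28.64 = 0.9040
Wq(M/M/1) = ρ/(μ−λ) = 0.9040/2.75 = 0.32872 hr
Wq(M/D/1) = ρ/(2(μ−λ)) = 0.16436 hr
Savings = 0.32872 − 0.16436 = 0.16436 hr

Final: 0.16436 hr


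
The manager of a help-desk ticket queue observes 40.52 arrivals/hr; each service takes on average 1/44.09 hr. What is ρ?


ρ = λ/μ = 40.52/44.09 = 0.9190

Final: 0.9190


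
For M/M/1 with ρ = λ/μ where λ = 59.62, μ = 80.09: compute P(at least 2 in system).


ρ = 59.62/80.09 = 0.7444
P(N ≥ n) = ρ^n = 0.7444^2 = 0.554150

Final: 0.554150


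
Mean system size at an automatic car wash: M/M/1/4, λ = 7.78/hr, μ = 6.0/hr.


ρ = 7.78/6.0 = 1.2967
L = ρ[1 − (K+1)ρ^K + Kρ^(K+1)] / [(1−ρ)(1−ρ^(K+1))]
Numerator: 1.2967·(1 − 5·2.826919 + 4·3.665572) = 1.980907
Denominator: (-0.2967)·(-2.665572) = 0.790786
L = 1.980907/0.790786 = 2.5050

Final: 2.5050


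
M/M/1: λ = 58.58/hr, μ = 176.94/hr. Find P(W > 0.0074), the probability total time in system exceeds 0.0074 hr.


W ~ Exponential(μ−λ) for M/M/1.
μ − λ = 176.94 − 58.58 = 118.3600
P(W > t) = e^{−(μ−λ)t} = e^{−0.8759} = 0.416502

Final: 0.416502


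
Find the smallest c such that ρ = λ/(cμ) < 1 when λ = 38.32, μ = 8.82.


Stability requires cμ > λ ⇔ c > λ/μ.
λ/μ = 38.32/8.82 = 4.3447
Minimum integer c = ⌊4.3447⌋ + 1 = 5
Check: 5·8.82 = 44.10 > 38.32, while 4·8.82 = 35.28 ≤ 38.32

Final: 5 servers


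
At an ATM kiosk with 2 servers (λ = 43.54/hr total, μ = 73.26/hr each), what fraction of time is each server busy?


ρ = λ/(cμ) = 43.54/(2·73.26) = 43.54/146.52 = 0.2972

Final: 0.2972


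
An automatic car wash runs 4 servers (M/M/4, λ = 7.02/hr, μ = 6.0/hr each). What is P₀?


a = λ/μ = 7.02/6.0 = 1.1700; ρ = a/c = 0.2925
Σ_{k=0}^{3} a^k/k! (terms k=0..3) = 1.00000 + 1.17000 + 0.68445 + 0.26694 = 3.12139
Tail: a^4/(4!(1−ρ)) = 1.87389/(24·0.7075) = 0.11036
P₀ = 1/(3.12139 + 0.11036) = 1/3.23174 = 0.309430

Final: 0.309430


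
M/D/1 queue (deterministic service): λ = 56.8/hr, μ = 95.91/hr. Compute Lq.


ρ = 56.8/95.91 = 0.5922
M/D/1: Lq = ρ²/(2(1−ρ)) = 0.3507/(2·0.4078) = 0.43005

Final: 0.43005


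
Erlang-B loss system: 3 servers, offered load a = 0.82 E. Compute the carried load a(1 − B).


B(3,0.82) = 0.040877 (Erlang-B)
Carried load = a(1 − B) = 0.82·(1 − 0.040877) = 0.82·0.959123 = 0.7865 E

Final: 0.7865 Erlangs


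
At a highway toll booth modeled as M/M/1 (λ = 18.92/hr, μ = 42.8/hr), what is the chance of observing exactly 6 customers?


ρ = 18.92/42.8 = 0.4421
P_n = (1−ρ)·ρ^n = (1 − 0.4421)·0.4421^6 = 0.5579·0.007462 = 0.004163

Final: 0.004163


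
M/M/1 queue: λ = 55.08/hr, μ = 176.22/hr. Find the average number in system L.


ρ = λ/μ = 55.08/176.22 = 0.3126
L = ρ/(1−ρ) = 0.3126/(1 − 0.3126) = 0.3126/0.6874 = 0.4547

Final: 0.4547


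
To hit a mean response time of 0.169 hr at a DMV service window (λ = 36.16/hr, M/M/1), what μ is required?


W = 1/(μ−λ) ⇒ μ − λ = 1/W = 1/0.169 = 5.9172
μ = λ + 1/W = 36.16 + 5.9172 = 42.0772 per hr

Final: 42.0772 /hr


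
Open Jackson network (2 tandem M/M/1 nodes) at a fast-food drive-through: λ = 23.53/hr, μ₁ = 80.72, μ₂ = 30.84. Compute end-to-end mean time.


Each node sees arrival rate λ = 23.53/hr (tandem ⇒ throughput preserved).
W₁ = 1/(μ₁−λ) = 1/(80.72−23.53) = 0.01749 hr
W₂ = 1/(μ₂−λ) = 1/(30.84−23.53) = 0.13680 hr
W_total = W₁ + W₂ = 0.01749 + 0.13680 = 0.15428 hr

Final: 0.15428 hr


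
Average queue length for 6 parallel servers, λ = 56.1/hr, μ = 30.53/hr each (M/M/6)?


a = λ/μ = 1.8375; ρ = a/6 = 0.3063
P₀ = 0.159069
Lq = P₀·a^c·ρ / (c!·(1−ρ)²) = 0.159069·38.49607·0.3063/(720·0.48128)
= 0.005412

Final: 0.005412


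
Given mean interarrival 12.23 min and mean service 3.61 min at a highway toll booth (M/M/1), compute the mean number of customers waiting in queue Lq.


λ = 60/12.23 = 4.9060 /hr
μ = 60/3.61 = 16.6205 /hr
ρ = λ/μ = 4.9060/16.6205 = 0.2952
Lq = ρ²/(1−ρ) = 0.08713/0.7048 = 0.1236

Final: 0.1236


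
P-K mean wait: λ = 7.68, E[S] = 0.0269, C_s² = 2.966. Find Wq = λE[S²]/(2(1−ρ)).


ρ = λ·E[S] = 7.68·0.0269 = 0.2066
E[S²] = E[S]²(1+C_s²) = 0.0269²·(1+2.966) = 0.002870
Wq = λ·E[S²]/(2(1−ρ)) = 7.68·0.002870/(2·0.7934) = 0.01389 hr

Final: 0.01389 hr


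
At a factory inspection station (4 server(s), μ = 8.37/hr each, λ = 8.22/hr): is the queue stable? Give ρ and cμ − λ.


Total capacity cμ = 4·8.37 = 33.48/hr
ρ = λ/(cμ) = 8.22/33.48 = 0.2455
Stable ⇔ ρ < 1: YES
Spare capacity = cμ − λ = 33.48 − 8.22 = 25.26/hr

Final: ρ = 0.2455; stable; margin = 25.26/hr


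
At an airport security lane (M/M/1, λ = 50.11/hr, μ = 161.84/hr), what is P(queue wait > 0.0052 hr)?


ρ = 50.11/161.84 = 0.3096
P(Wq > t) = ρ·e^{−(μ−λ)t} = 0.3096·e^{−0.5810}
= 0.3096·0.559341 = 0.173187

Final: 0.173187


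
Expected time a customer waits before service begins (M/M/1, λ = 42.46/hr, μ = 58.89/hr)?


ρ = 42.46/58.89 = 0.7210
Wq = ρ/(μ−λ) = 0.7210/(58.89 − 42.46) = 0.7210/16.43 = 0.04388 hr

Final: 0.04388 hr


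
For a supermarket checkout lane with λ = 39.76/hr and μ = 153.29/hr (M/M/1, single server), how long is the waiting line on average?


ρ = 39.76/153.29 = 0.2594
Lq = ρ²/(1−ρ) = 0.06728/0.7406 = 0.09084

Final: 0.09084


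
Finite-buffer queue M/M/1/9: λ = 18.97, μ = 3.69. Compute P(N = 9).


ρ = λ/μ = 18.97/3.69 = 5.1409
P_K = (1−ρ)ρ^K/(1−ρ^(K+1)) = (-4.1409·2508237.650066)/(1 − 12894652.634621)
= -10386414.984555/-12894651.634621 = 0.805482

Final: 0.805482


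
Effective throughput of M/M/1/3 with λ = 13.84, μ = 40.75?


ρ = 0.3396; P_K = (1−ρ)ρ^3/(1−ρ^4) = 0.026220
λ_eff = λ(1 − P_K) = 13.84·(1 − 0.026220) = 13.84·0.973780 = 13.4771 /hr

Final: 13.4771 /hr


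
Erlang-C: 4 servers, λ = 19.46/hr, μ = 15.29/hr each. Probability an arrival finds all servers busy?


a = λ/μ = 1.2727; ρ = a/4 = 0.3182
P₀ = 0.278816 (from M/M/c formula)
C(c,a) = [a^c/(c!(1−ρ))]·P₀ = [2.62386/(24·0.6818)]·0.278816
= 0.16035·0.278816 = 0.044707

Final: 0.044707


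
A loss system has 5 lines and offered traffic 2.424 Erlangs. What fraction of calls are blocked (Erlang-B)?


B(c,a) = (a^c/c!) / Σ_{k=0}^{c} a^k/k!
a^5/5! = 0.697400
Σ terms (k=0..5): 1.00000 + 2.42400 + 2.93789 + 2.37381 + 1.43853 + 0.69740 = 10.871632
B = 0.697400/10.871632 = 0.064149

Final: 0.064149


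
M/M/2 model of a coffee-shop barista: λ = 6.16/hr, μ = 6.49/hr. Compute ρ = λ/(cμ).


ρ = λ/(cμ) = 6.16/(2·6.49) = 6.16/12.98 = 0.4746

Final: 0.4746


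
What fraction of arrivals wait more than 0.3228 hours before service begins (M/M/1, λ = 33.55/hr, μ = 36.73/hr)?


ρ = 33.55/36.73 = 0.9134
P(Wq > t) = ρ·e^{−(μ−λ)t} = 0.9134·e^{−1.0265}
= 0.9134·0.358257 = 0.327240

Final: 0.327240


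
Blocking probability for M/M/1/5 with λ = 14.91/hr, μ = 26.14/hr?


ρ = λ/μ = 14.91/26.14 = 0.5704
P_K = (1−ρ)ρ^K/(1−ρ^(K+1)) = (0.4296·0.060375)/(1 − 0.034438)
= 0.025938/0.965562 = 0.026863

Final: 0.026863


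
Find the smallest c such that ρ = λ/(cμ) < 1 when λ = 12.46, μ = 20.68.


Stability requires cμ > λ ⇔ c > λ/μ.
λ/μ = 12.46/20.68 = 0.6025
Minimum integer c = ⌊0.6025⌋ + 1 = 1
Check: 1·20.68 = 20.68 > 12.46, while 0·20.68 = 0.00 ≤ 12.46

Final: 1 servers


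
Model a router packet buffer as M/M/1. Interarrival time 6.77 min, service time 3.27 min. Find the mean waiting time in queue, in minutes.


λ = 60/6.77 = 8.8626 /hr
μ = 60/3.27 = 18.3486 /hr
ρ = λ/μ = 8.8626/18.3486 = 0.4830
Wq = ρ/(μ−λ) = 0.4830/(18.3486−8.8626) = 0.05092 hr
In minutes: 0.05092·60 = 3.055 min

Final: 3.055 min


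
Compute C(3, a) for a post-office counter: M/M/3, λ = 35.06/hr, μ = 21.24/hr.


a = λ/μ = 1.6507; ρ = a/3 = 0.5502
P₀ = 0.176070 (from M/M/c formula)
C(c,a) = [a^c/(c!(1−ρ))]·P₀ = [4.49751/(6·0.4498)]·0.176070
= 1.66656·0.176070 = 0.293431

Final: 0.293431


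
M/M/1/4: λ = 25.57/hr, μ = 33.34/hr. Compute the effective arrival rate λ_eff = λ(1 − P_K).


ρ = 0.7669; P_K = (1−ρ)ρ^4/(1−ρ^5) = 0.109758
λ_eff = λ(1 − P_K) = 25.57·(1 − 0.109758) = 25.57·0.890242 = 22.7635 /hr

Final: 22.7635 /hr


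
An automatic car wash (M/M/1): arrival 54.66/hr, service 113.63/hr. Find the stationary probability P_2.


ρ = 54.66/113.63 = 0.4810
P_n = (1−ρ)·ρ^n = (1 − 0.4810)·0.4810^2 = 0.5190·0.231395 = 0.120086

Final: 0.120086


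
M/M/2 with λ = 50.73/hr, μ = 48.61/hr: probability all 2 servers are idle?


a = λ/μ = 50.73/48.61 = 1.0436; ρ = a/c = 0.5218
Σ_{k=0}^{1} a^k/k! (terms k=0..1) = 1.00000 + 1.04361 = 2.04361
Tail: a^2/(2!(1−ρ)) = 1.08913/(2·0.4782) = 1.13879
P₀ = 1/(2.04361 + 1.13879) = 1/3.18240 = 0.314228

Final: 0.314228


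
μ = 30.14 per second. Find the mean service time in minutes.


Mean service time = 1/μ = 1/30.14 second = 0.03318 second
In minutes: 0.03318 × 0.0166667 = 0.0005530 min

Final: 0.0005530 min


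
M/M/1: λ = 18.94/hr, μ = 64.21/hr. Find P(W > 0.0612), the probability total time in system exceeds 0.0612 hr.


W ~ Exponential(μ−λ) for M/M/1.
μ − λ = 64.21 − 18.94 = 45.2700
P(W > t) = e^{−(μ−λ)t} = e^{−2.7705} = 0.062629

Final: 0.062629


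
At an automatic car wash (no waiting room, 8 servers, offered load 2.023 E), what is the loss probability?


B(c,a) = (a^c/c!) / Σ_{k=0}^{c} a^k/k!
a^8/8! = 0.006957
Σ terms (k=0..8): 1.00000 + 2.02300 + 2.04626 + 1.37986 + 0.69787 + 0.28236 + 0.09520 + 0.02751 + 0.006957 = 7.559024
B = 0.006957/7.559024 = 0.0009204

Final: 0.0009204


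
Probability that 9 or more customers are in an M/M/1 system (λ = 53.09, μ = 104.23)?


ρ = 53.09/104.23 = 0.5094
P(N ≥ n) = ρ^n = 0.5094^9 = 0.002308

Final: 0.002308


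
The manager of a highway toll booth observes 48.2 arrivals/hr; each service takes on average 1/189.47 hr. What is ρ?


ρ = λ/μ = 48.2/189.47 = 0.2544

Final: 0.2544


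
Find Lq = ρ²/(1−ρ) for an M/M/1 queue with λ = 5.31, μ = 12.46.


ρ = 5.31/12.46 = 0.4262
Lq = ρ²/(1−ρ) = 0.1816/0.5738 = 0.3165

Final: 0.3165


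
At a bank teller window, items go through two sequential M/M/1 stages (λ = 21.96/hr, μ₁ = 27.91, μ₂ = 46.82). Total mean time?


Each node sees arrival rate λ = 21.96/hr (tandem ⇒ throughput preserved).
W₁ = 1/(μ₁−λ) = 1/(27.91−21.96) = 0.16807 hr
W₂ = 1/(μ₂−λ) = 1/(46.82−21.96) = 0.04023 hr
W_total = W₁ + W₂ = 0.16807 + 0.04023 = 0.20829 hr

Final: 0.20829 hr


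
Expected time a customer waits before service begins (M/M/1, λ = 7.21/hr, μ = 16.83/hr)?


ρ = 7.21/16.83 = 0.4284
Wq = ρ/(μ−λ) = 0.4284/(16.83 − 7.21) = 0.4284/9.62 = 0.04453 hr

Final: 0.04453 hr


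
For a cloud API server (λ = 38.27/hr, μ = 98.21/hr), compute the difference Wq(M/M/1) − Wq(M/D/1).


ρ = 38.27/98.21 = 0.3897
Wq(M/M/1) = ρ/(μ−λ) = 0.3897/59.94 = 0.006501 hr
Wq(M/D/1) = ρ/(2(μ−λ)) = 0.003251 hr
Savings = 0.006501 − 0.003251 = 0.003251 hr

Final: 0.003251 hr


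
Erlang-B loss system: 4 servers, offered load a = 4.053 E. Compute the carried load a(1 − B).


B(4,4.053) = 0.315770 (Erlang-B)
Carried load = a(1 − B) = 4.053·(1 − 0.315770) = 4.053·0.684230 = 2.7732 E

Final: 2.7732 Erlangs


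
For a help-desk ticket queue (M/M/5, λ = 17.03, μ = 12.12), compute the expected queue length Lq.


a = λ/μ = 1.4051; ρ = a/5 = 0.2810
P₀ = 0.245065
Lq = P₀·a^c·ρ / (c!·(1−ρ)²) = 0.245065·5.47722·0.2810/(120·0.51693)
= 0.006081

Final: 0.006081


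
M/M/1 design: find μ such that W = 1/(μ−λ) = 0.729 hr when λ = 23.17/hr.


W = 1/(μ−λ) ⇒ μ − λ = 1/W = 1/0.729 = 1.3717
μ = λ + 1/W = 23.17 + 1.3717 = 24.5417 per hr

Final: 24.5417 /hr


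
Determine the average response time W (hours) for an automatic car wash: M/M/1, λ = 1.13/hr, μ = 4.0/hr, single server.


W = 1/(μ−λ) = 1/(4.0 − 1.13) = 1/2.87 = 0.3484 hr

Final: 0.3484 hr


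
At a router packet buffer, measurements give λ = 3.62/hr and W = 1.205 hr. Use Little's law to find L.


L = λW = 3.62·1.205 = 4.3621

Final: 4.3621


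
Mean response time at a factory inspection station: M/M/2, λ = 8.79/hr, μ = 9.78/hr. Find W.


a = 0.8988; ρ = 0.4494; P₀ = 0.379894
Lq = P₀·a^c·ρ/(c!(1−ρ)²) = 0.22744
Wq = Lq/λ = 0.22744/8.79 = 0.02587 hr
W = Wq + 1/μ = 0.02587 + 0.10225 = 0.12812 hr

Final: 0.12812 hr


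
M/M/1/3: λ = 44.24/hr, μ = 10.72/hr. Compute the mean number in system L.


ρ = 44.24/10.72 = 4.1269
L = ρ[1 − (K+1)ρ^K + Kρ^(K+1)] / [(1−ρ)(1−ρ^(K+1))]
Numerator: 4.1269·(1 − 4·70.284733 + 3·290.055651) = 2434.966393
Denominator: (-3.1269)·(-289.055651) = 903.838194
L = 2434.966393/903.838194 = 2.6940

Final: 2.6940


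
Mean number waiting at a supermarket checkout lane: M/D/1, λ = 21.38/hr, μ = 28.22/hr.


ρ = 21.38/28.22 = 0.7576
M/D/1: Lq = ρ²/(2(1−ρ)) = 0.5740/(2·0.2424) = 1.18406

Final: 1.18406


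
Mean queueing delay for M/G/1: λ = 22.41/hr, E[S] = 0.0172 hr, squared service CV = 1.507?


ρ = λ·E[S] = 22.41·0.0172 = 0.3855
E[S²] = E[S]²(1+C_s²) = 0.0172²·(1+1.507) = 0.0007417
Wq = λ·E[S²]/(2(1−ρ)) = 22.41·0.0007417/(2·0.6145) = 0.01352 hr

Final: 0.01352 hr


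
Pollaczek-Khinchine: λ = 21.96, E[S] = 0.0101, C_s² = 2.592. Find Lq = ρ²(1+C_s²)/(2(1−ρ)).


ρ = λ·E[S] = 21.96·0.0101 = 0.2218
Lq = ρ²(1+C_s²)/(2(1−ρ)) = 0.04919·(1+2.592)/(2·0.7782)
= 0.04919·3.5920/1.5564 = 0.11353

Final: 0.11353


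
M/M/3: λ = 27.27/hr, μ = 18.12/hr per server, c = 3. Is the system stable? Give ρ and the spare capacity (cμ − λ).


Total capacity cμ = 3·18.12 = 54.36/hr
ρ = λ/(cμ) = 27.27/54.36 = 0.5017
Stable ⇔ ρ < 1: YES
Spare capacity = cμ − λ = 54.36 − 27.27 = 27.09/hr

Final: ρ = 0.5017; stable; margin = 27.09/hr


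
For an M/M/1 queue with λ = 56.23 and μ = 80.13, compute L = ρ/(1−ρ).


ρ = λ/μ = 56.23/80.13 = 0.7017
L = ρ/(1−ρ) = 0.7017/(1 − 0.7017) = 0.7017/0.2983 = 2.3527

Final: 2.3527


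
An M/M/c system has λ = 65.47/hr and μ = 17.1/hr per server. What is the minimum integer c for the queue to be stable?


Stability requires cμ > λ ⇔ c > λ/μ.
λ/μ = 65.47/17.1 = 3.8287
Minimum integer c = ⌊3.8287⌋ + 1 = 4
Check: 4·17.1 = 68.40 > 65.47, while 3·17.1 = 51.30 ≤ 65.47

Final: 4 servers


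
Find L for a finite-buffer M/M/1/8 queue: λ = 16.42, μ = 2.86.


ρ = 16.42/2.86 = 5.7413
L = ρ[1 − (K+1)ρ^K + Kρ^(K+1)] / [(1−ρ)(1−ρ^(K+1))]
Numerator: 5.7413·(1 − 9·1180475.443533 + 8·6777414.959024) = 250290414.123103
Denominator: (-4.7413)·(-6777413.959024) = 32133473.176350
L = 250290414.123103/32133473.176350 = 7.7891

Final: 7.7891


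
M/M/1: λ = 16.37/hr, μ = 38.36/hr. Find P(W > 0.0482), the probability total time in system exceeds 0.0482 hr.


W ~ Exponential(μ−λ) for M/M/1.
μ − λ = 38.36 − 16.37 = 21.9900
P(W > t) = e^{−(μ−λ)t} = e^{−1.0599} = 0.346484

Final: 0.346484


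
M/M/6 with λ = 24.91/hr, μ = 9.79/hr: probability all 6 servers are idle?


a = λ/μ = 24.91/9.79 = 2.5444; ρ = a/c = 0.4241
Σ_{k=0}^{5} a^k/k! (terms k=0..5) = 1.00000 + 2.54443 + 3.23707 + 2.74550 + 1.74644 + 0.88874 = 12.16218
Tail: a^6/(6!(1−ρ)) = 271.36024/(720·0.5759) = 0.65440
P₀ = 1/(12.16218 + 0.65440) = 1/12.81658 = 0.078024

Final: 0.078024


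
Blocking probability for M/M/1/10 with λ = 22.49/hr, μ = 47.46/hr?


ρ = λ/μ = 22.49/47.46 = 0.4739
P_K = (1−ρ)ρ^K/(1−ρ^(K+1)) = (0.5261·0.0005710)/(1 − 0.0002706)
= 0.0003004/0.999729 = 0.0003005

Final: 0.0003005


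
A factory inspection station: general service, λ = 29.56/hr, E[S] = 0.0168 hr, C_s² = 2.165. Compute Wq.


ρ = λ·E[S] = 29.56·0.0168 = 0.4966
E[S²] = E[S]²(1+C_s²) = 0.0168²·(1+2.165) = 0.0008933
Wq = λ·E[S²]/(2(1−ρ)) = 29.56·0.0008933/(2·0.5034) = 0.02623 hr

Final: 0.02623 hr


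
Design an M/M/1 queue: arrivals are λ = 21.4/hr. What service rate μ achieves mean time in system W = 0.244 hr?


W = 1/(μ−λ) ⇒ μ − λ = 1/W = 1/0.244 = 4.0984
μ = λ + 1/W = 21.4 + 4.0984 = 25.4984 per hr

Final: 25.4984 /hr


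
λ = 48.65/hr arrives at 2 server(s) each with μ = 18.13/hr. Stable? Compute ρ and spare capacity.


Total capacity cμ = 2·18.13 = 36.26/hr
ρ = λ/(cμ) = 48.65/36.26 = 1.3417
Stable ⇔ ρ < 1: NO
Spare capacity = cμ − λ = 36.26 − 48.65 = -12.39/hr

Final: ρ = 1.3417; unstable; margin = -12.39/hr


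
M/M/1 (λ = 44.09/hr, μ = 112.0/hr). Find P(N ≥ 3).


ρ = 44.09/112.0 = 0.3937
P(N ≥ n) = ρ^n = 0.3937^3 = 0.061005

Final: 0.061005


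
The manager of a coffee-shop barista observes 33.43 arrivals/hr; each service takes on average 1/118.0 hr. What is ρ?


ρ = λ/μ = 33.43/118.0 = 0.2833

Final: 0.2833


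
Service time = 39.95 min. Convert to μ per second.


μ = 1/(service time) in consistent units.
1 second = 0.0166667 min, so μ = 0.0166667/39.95 = 0.0004172 per second

Final: 0.0004172 /sec


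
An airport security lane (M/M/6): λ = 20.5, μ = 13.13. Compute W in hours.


a = 1.5613; ρ = 0.2602; P₀ = 0.209793
Lq = P₀·a^c·ρ/(c!(1−ρ)²) = 0.002007
Wq = Lq/λ = 0.002007/20.5 = 0.00009790 hr
W = Wq + 1/μ = 0.00009790 + 0.07616 = 0.07626 hr

Final: 0.07626 hr


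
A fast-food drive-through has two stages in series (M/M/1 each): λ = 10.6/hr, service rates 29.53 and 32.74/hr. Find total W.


Each node sees arrival rate λ = 10.6/hr (tandem ⇒ throughput preserved).
W₁ = 1/(μ₁−λ) = 1/(29.53−10.6) = 0.05283 hr
W₂ = 1/(μ₂−λ) = 1/(32.74−10.6) = 0.04517 hr
W_total = W₁ + W₂ = 0.05283 + 0.04517 = 0.09799 hr

Final: 0.09799 hr


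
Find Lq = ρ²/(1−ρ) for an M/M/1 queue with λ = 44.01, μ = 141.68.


ρ = 44.01/141.68 = 0.3106
Lq = ρ²/(1−ρ) = 0.09649/0.6894 = 0.1400

Final: 0.1400


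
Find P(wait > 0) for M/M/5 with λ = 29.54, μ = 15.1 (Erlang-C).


a = λ/μ = 1.9563; ρ = a/5 = 0.3913
P₀ = 0.140446 (from M/M/c formula)
C(c,a) = [a^c/(c!(1−ρ))]·P₀ = [28.65284/(120·0.6087)]·0.140446
= 0.39224·0.140446 = 0.055089

Final: 0.055089


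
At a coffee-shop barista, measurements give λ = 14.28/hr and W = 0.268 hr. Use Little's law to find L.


L = λW = 14.28·0.268 = 3.8270

Final: 3.8270


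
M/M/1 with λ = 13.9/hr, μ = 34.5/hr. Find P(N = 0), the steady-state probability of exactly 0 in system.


ρ = 13.9/34.5 = 0.4029
P_n = (1−ρ)·ρ^n = (1 − 0.4029)·0.4029^0 = 0.5971·1.000000 = 0.597101

Final: 0.597101


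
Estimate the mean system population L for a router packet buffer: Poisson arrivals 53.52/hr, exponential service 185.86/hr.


ρ = λ/μ = 53.52/185.86 = 0.2880
L = ρ/(1−ρ) = 0.2880/(1 − 0.2880) = 0.2880/0.7120 = 0.4044

Final: 0.4044


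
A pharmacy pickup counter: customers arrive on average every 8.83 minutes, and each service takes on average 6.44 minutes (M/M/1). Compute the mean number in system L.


λ = 60/8.83 = 6.7950 /hr
μ = 60/6.44 = 9.3168 /hr
ρ = λ/μ = 6.7950/9.3168 = 0.7293
L = ρ/(1−ρ) = 0.7293/0.2707 = 2.6946

Final: 2.6946


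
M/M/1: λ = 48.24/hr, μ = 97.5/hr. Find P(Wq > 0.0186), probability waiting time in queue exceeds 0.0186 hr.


ρ = 48.24/97.5 = 0.4948
P(Wq > t) = ρ·e^{−(μ−λ)t} = 0.4948·e^{−0.9162}
= 0.4948·0.400022 = 0.197919

Final: 0.197919


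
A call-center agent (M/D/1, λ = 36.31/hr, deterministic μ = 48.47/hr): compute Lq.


ρ = 36.31/48.47 = 0.7491
M/D/1: Lq = ρ²/(2(1−ρ)) = 0.5612/(2·0.2509) = 1.11845

Final: 1.11845


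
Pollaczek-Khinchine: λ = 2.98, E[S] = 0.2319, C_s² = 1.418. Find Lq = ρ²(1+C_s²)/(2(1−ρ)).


ρ = λ·E[S] = 2.98·0.2319 = 0.6911
Lq = ρ²(1+C_s²)/(2(1−ρ)) = 0.4776·(1+1.418)/(2·0.3089)
= 0.4776·2.4180/0.6179 = 1.86891

Final: 1.86891


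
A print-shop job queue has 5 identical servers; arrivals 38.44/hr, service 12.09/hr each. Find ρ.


ρ = λ/(cμ) = 38.44/(5·12.09) = 38.44/60.45 = 0.6359

Final: 0.6359


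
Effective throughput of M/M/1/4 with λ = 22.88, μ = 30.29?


ρ = 0.7554; P_K = (1−ρ)ρ^4/(1−ρ^5) = 0.105615
λ_eff = λ(1 − P_K) = 22.88·(1 − 0.105615) = 22.88·0.894385 = 20.4635 /hr

Final: 20.4635 /hr


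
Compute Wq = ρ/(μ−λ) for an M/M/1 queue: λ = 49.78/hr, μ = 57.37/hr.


ρ = 49.78/57.37 = 0.8677
Wq = ρ/(μ−λ) = 0.8677/(57.37 − 49.78) = 0.8677/7.59 = 0.1143 hr

Final: 0.1143 hr


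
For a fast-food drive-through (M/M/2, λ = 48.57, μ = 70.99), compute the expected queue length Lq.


a = λ/μ = 0.6842; ρ = a/2 = 0.3421
P₀ = 0.490213
Lq = P₀·a^c·ρ / (c!·(1−ρ)²) = 0.490213·0.46810·0.3421/(2·0.43284)
= 0.09068

Final: 0.09068


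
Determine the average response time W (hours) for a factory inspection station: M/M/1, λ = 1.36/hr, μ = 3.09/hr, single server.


W = 1/(μ−λ) = 1/(3.09 − 1.36) = 1/1.73 = 0.5780 hr

Final: 0.5780 hr


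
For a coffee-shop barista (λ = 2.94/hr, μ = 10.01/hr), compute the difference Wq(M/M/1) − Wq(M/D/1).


ρ = 2.94/10.01 = 0.2937
Wq(M/M/1) = ρ/(μ−λ) = 0.2937/7.07 = 0.04154 hr
Wq(M/D/1) = ρ/(2(μ−λ)) = 0.02077 hr
Savings = 0.04154 − 0.02077 = 0.02077 hr

Final: 0.02077 hr


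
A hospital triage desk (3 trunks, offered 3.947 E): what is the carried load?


B(3,3.947) = 0.445874 (Erlang-B)
Carried load = a(1 − B) = 3.947·(1 − 0.445874) = 3.947·0.554126 = 2.1871 E

Final: 2.1871 Erlangs


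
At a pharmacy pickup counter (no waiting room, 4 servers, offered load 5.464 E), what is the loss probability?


B(c,a) = (a^c/c!) / Σ_{k=0}^{c} a^k/k!
a^4/4! = 37.139112
Σ terms (k=0..4): 1.00000 + 5.46400 + 14.92765 + 27.18822 + 37.13911 = 85.718983
B = 37.139112/85.718983 = 0.433266

Final: 0.433266


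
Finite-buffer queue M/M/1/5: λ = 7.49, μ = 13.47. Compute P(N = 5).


ρ = λ/μ = 7.49/13.47 = 0.5561
P_K = (1−ρ)ρ^K/(1−ρ^(K+1)) = (0.4439·0.053158)/(1 − 0.029559)
= 0.023600/0.970441 = 0.024318

Final: 0.024318


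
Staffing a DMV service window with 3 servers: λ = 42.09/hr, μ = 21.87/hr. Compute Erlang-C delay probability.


a = λ/μ = 1.9246; ρ = a/3 = 0.6415
P₀ = 0.123599 (from M/M/c formula)
C(c,a) = [a^c/(c!(1−ρ))]·P₀ = [7.12837/(6·0.3585)]·0.123599
= 3.31415·0.123599 = 0.409627

Final: 0.409627


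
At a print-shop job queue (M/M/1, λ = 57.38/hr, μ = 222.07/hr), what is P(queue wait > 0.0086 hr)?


ρ = 57.38/222.07 = 0.2584
P(Wq > t) = ρ·e^{−(μ−λ)t} = 0.2584·e^{−1.4163}
= 0.2584·0.242602 = 0.062685

Final: 0.062685


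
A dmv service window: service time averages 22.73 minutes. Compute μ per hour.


μ = 1/(service time) in consistent units.
1 hour = 60 min, so μ = 60/22.73 = 2.6397 per hour

Final: 2.6397 /hr


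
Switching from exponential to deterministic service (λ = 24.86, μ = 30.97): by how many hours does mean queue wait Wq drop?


ρ = 24.86/30.97 = 0.8027
Wq(M/M/1) = ρ/(μ−λ) = 0.8027/6.11 = 0.13138 hr
Wq(M/D/1) = ρ/(2(μ−λ)) = 0.06569 hr
Savings = 0.13138 − 0.06569 = 0.06569 hr

Final: 0.06569 hr


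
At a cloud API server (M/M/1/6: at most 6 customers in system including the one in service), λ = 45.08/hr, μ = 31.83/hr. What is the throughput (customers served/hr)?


ρ = 1.4163; P_K = (1−ρ)ρ^6/(1−ρ^7) = 0.322103
λ_eff = λ(1 − P_K) = 45.08·(1 − 0.322103) = 45.08·0.677897 = 30.5596 /hr

Final: 30.5596 /hr


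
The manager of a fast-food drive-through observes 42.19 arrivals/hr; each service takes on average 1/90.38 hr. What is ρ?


ρ = λ/μ = 42.19/90.38 = 0.4668

Final: 0.4668


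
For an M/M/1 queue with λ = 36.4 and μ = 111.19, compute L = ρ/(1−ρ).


ρ = λ/μ = 36.4/111.19 = 0.3274
L = ρ/(1−ρ) = 0.3274/(1 − 0.3274) = 0.3274/0.6726 = 0.4867

Final: 0.4867


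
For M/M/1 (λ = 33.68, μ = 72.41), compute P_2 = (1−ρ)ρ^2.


ρ = 33.68/72.41 = 0.4651
P_n = (1−ρ)·ρ^n = (1 − 0.4651)·0.4651^2 = 0.5349·0.216345 = 0.115717

Final: 0.115717


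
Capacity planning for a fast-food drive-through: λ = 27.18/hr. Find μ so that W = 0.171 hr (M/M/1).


W = 1/(μ−λ) ⇒ μ − λ = 1/W = 1/0.171 = 5.8480
μ = λ + 1/W = 27.18 + 5.8480 = 33.0280 per hr

Final: 33.0280 /hr


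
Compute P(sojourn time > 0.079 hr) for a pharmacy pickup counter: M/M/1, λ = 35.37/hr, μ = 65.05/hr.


W ~ Exponential(μ−λ) for M/M/1.
μ − λ = 65.05 − 35.37 = 29.6800
P(W > t) = e^{−(μ−λ)t} = e^{−2.3447} = 0.095874

Final: 0.095874


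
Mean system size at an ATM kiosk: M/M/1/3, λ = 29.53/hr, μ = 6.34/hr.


ρ = 29.53/6.34 = 4.6577
L = ρ[1 − (K+1)ρ^K + Kρ^(K+1)] / [(1−ρ)(1−ρ^(K+1))]
Numerator: 4.6577·(1 − 4·101.046801 + 3·470.648584) = 4698.523653
Denominator: (-3.6577)·(-469.648584) = 1717.847107
L = 4698.523653/1717.847107 = 2.7351

Final: 2.7351


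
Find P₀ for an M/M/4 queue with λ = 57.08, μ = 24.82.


a = λ/μ = 57.08/24.82 = 2.2998; ρ = a/c = 0.5749
Σ_{k=0}^{3} a^k/k! (terms k=0..3) = 1.00000 + 2.29976 + 2.64444 + 2.02719 = 7.97140
Tail: a^4/(4!(1−ρ)) = 27.97234/(24·0.4251) = 2.74200
P₀ = 1/(7.97140 + 2.74200) = 1/10.71339 = 0.093341

Final: 0.093341


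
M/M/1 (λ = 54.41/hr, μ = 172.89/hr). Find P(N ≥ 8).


ρ = 54.41/172.89 = 0.3147
P(N ≥ n) = ρ^n = 0.3147^8 = 0.00009622

Final: 0.00009622


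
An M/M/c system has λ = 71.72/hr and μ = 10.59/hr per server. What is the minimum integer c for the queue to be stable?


Stability requires cμ > λ ⇔ c > λ/μ.
λ/μ = 71.72/10.59 = 6.7724
Minimum integer c = ⌊6.7724⌋ + 1 = 7
Check: 7·10.59 = 74.13 > 71.72, while 6·10.59 = 63.54 ≤ 71.72

Final: 7 servers


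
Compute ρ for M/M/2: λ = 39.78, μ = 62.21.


ρ = λ/(cμ) = 39.78/(2·62.21) = 39.78/124.42 = 0.3197

Final: 0.3197


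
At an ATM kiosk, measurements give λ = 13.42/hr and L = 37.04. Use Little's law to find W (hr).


W = L/λ = 37.04/13.42 = 2.7601 hr

Final: 2.7601 hr


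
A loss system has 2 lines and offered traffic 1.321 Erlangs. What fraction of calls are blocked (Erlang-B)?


B(c,a) = (a^c/c!) / Σ_{k=0}^{c} a^k/k!
a^2/2! = 0.872520
Σ terms (k=0..2): 1.00000 + 1.32100 + 0.87252 = 3.193520
B = 0.872520/3.193520 = 0.273216

Final: 0.273216


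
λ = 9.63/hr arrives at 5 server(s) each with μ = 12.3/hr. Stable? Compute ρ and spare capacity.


Total capacity cμ = 5·12.3 = 61.50/hr
ρ = λ/(cμ) = 9.63/61.50 = 0.1566
Stable ⇔ ρ < 1: YES
Spare capacity = cμ − λ = 61.50 − 9.63 = 51.87/hr

Final: ρ = 0.1566; stable; margin = 51.87/hr


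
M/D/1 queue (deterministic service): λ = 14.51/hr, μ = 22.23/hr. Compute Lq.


ρ = 14.51/22.23 = 0.6527
M/D/1: Lq = ρ²/(2(1−ρ)) = 0.4260/(2·0.3473) = 0.61341

Final: 0.61341


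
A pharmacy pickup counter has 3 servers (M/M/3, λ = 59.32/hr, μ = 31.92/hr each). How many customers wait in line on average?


a = λ/μ = 1.8584; ρ = a/3 = 0.6195
P₀ = 0.135203
Lq = P₀·a^c·ρ / (c!·(1−ρ)²) = 0.135203·6.41822·0.6195/(6·0.14481)
= 0.61870

Final: 0.61870


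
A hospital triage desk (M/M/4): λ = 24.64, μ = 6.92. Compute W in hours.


a = 3.5607; ρ = 0.8902; P₀ = 0.012593
Lq = P₀·a^c·ρ/(c!(1−ρ)²) = 6.22472
Wq = Lq/λ = 6.22472/24.64 = 0.25263 hr
W = Wq + 1/μ = 0.25263 + 0.14451 = 0.39714 hr

Final: 0.39714 hr


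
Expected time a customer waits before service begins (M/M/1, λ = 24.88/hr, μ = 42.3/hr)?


ρ = 24.88/42.3 = 0.5882
Wq = ρ/(μ−λ) = 0.5882/(42.3 − 24.88) = 0.5882/17.42 = 0.03376 hr

Final: 0.03376 hr


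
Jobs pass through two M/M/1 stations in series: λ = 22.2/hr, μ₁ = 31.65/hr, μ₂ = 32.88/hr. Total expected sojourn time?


Each node sees arrival rate λ = 22.2/hr (tandem ⇒ throughput preserved).
W₁ = 1/(μ₁−λ) = 1/(31.65−22.2) = 0.10582 hr
W₂ = 1/(μ₂−λ) = 1/(32.88−22.2) = 0.09363 hr
W_total = W₁ + W₂ = 0.10582 + 0.09363 = 0.19945 hr

Final: 0.19945 hr


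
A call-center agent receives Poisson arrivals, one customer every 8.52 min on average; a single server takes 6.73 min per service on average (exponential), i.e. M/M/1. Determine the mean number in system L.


λ = 60/8.52 = 7.0423 /hr
μ = 60/6.73 = 8.9153 /hr
ρ = λ/μ = 7.0423/8.9153 = 0.7899
L = ρ/(1−ρ) = 0.7899/0.2101 = 3.7598

Final: 3.7598


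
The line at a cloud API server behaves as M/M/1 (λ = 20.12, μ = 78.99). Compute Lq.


ρ = 20.12/78.99 = 0.2547
Lq = ρ²/(1−ρ) = 0.06488/0.7453 = 0.08705

Final: 0.08705


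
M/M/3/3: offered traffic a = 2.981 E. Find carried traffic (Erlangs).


B(3,2.981) = 0.343871 (Erlang-B)
Carried load = a(1 − B) = 2.981·(1 − 0.343871) = 2.981·0.656129 = 1.9559 E

Final: 1.9559 Erlangs


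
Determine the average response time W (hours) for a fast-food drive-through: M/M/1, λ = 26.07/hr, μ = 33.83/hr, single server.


W = 1/(μ−λ) = 1/(33.83 − 26.07) = 1/7.76 = 0.1289 hr

Final: 0.1289 hr


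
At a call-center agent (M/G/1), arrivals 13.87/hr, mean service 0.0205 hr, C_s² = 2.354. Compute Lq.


ρ = λ·E[S] = 13.87·0.0205 = 0.2843
Lq = ρ²(1+C_s²)/(2(1−ρ)) = 0.08085·(1+2.354)/(2·0.7157)
= 0.08085·3.3540/1.4313 = 0.18945

Final: 0.18945


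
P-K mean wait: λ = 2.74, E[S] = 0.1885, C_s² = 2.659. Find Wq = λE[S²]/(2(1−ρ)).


ρ = λ·E[S] = 2.74·0.1885 = 0.5165
E[S²] = E[S]²(1+C_s²) = 0.1885²·(1+2.659) = 0.130013
Wq = λ·E[S²]/(2(1−ρ)) = 2.74·0.130013/(2·0.4835) = 0.36838 hr

Final: 0.36838 hr


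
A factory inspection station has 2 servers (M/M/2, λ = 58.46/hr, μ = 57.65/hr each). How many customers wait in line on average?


a = λ/μ = 1.0141; ρ = a/2 = 0.5070
P₀ = 0.327118
Lq = P₀·a^c·ρ / (c!·(1−ρ)²) = 0.327118·1.02830·0.5070/(2·0.24302)
= 0.35089

Final: 0.35089


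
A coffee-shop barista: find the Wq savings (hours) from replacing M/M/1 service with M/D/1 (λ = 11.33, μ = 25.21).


ρ = 11.33/25.21 = 0.4494
Wq(M/M/1) = ρ/(μ−λ) = 0.4494/13.88 = 0.03238 hr
Wq(M/D/1) = ρ/(2(μ−λ)) = 0.01619 hr
Savings = 0.03238 − 0.01619 = 0.01619 hr

Final: 0.01619 hr


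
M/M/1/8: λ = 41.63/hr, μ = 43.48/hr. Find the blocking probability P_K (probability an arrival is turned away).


ρ = λ/μ = 41.63/43.48 = 0.9575
P_K = (1−ρ)ρ^K/(1−ρ^(K+1)) = (0.04255·0.706212)/(1 − 0.676164)
= 0.030048/0.323836 = 0.092788

Final: 0.092788
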